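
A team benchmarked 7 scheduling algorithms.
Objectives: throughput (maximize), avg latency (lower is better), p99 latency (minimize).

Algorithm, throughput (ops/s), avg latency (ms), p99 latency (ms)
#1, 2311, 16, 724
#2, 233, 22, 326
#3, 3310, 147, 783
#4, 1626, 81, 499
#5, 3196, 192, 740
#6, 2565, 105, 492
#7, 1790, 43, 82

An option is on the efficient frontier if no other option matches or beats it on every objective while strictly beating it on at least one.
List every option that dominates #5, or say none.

none

#1: worse on throughput (2311 vs 3196).
#2: worse on throughput (233 vs 3196).
#3: worse on p99 latency (783 vs 740).
#4: worse on throughput (1626 vs 3196).
#6: worse on throughput (2565 vs 3196).
#7: worse on throughput (1790 vs 3196).
No option dominates #5.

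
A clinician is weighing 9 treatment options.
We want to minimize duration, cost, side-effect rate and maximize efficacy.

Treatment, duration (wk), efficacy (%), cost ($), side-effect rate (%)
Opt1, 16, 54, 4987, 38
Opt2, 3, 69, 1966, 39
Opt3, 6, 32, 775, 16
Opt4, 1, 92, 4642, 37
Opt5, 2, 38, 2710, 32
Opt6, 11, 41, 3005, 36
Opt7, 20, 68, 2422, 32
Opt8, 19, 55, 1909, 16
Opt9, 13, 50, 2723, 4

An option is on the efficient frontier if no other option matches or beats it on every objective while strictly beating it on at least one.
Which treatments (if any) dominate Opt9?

Opt1: worse on duration (16 vs 13).
Opt2: worse on side-effect rate (39 vs 4).
Opt3: worse on efficacy (32 vs 50).
Opt4: worse on cost (4642 vs 2723).
Opt5: worse on efficacy (38 vs 50).
Opt6: worse on efficacy (41 vs 50).
Opt7: worse on duration (20 vs 13).
Opt8: worse on duration (19 vs 13).
No option dominates Opt9.

none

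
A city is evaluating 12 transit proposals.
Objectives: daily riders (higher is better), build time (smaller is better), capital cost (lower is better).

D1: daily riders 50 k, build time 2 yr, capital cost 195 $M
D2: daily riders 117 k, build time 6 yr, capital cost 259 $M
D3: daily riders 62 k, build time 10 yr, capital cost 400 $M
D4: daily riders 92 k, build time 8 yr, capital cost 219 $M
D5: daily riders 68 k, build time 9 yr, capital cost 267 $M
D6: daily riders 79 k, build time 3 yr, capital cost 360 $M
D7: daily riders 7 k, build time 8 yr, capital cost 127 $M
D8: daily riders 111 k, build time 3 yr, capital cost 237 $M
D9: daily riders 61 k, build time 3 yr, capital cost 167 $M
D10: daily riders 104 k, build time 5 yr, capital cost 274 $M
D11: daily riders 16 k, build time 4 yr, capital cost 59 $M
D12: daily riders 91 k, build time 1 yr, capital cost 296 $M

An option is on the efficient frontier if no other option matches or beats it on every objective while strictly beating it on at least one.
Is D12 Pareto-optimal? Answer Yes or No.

Yes

D1: worse on daily riders (50 vs 91).
D2: worse on build time (6 vs 1).
D3: worse on daily riders (62 vs 91).
D4: worse on build time (8 vs 1).
D5: worse on daily riders (68 vs 91).
D6: worse on daily riders (79 vs 91).
D7: worse on daily riders (7 vs 91).
D8: worse on build time (3 vs 1).
D9: worse on daily riders (61 vs 91).
D10: worse on build time (5 vs 1).
D11: worse on daily riders (16 vs 91).
No option is at least as good as D12 on every objective and strictly better on one.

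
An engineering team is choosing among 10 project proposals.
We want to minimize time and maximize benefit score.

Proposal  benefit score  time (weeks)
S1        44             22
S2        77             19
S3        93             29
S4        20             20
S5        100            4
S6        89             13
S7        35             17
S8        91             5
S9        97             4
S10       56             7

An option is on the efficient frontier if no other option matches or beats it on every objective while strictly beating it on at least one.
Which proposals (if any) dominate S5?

S1: worse on benefit score (44 vs 100).
S2: worse on benefit score (77 vs 100).
S3: worse on benefit score (93 vs 100).
S4: worse on benefit score (20 vs 100).
S6: worse on benefit score (89 vs 100).
S7: worse on benefit score (35 vs 100).
S8: worse on benefit score (91 vs 100).
S9: worse on benefit score (97 vs 100).
S10: worse on benefit score (56 vs 100).
No option dominates S5.

none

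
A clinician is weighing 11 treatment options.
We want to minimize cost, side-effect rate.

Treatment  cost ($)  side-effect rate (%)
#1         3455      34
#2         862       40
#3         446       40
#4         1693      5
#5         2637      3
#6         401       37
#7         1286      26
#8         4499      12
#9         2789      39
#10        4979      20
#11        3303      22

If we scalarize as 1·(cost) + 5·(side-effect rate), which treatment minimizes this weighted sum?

#1: 1·3455 + 5·34 = 3625
#2: 1·862 + 5·40 = 1062
#3: 1·446 + 5·40 = 646
#4: 1·1693 + 5·5 = 1718
#5: 1·2637 + 5·3 = 2652
#6: 1·401 + 5·37 = 586
#7: 1·1286 + 5·26 = 1416
#8: 1·4499 + 5·12 = 4559
#9: 1·2789 + 5·39 = 2984
#10: 1·4979 + 5·20 = 5079
#11: 1·3303 + 5·22 = 3413
Lowest: #6 at 586.

#6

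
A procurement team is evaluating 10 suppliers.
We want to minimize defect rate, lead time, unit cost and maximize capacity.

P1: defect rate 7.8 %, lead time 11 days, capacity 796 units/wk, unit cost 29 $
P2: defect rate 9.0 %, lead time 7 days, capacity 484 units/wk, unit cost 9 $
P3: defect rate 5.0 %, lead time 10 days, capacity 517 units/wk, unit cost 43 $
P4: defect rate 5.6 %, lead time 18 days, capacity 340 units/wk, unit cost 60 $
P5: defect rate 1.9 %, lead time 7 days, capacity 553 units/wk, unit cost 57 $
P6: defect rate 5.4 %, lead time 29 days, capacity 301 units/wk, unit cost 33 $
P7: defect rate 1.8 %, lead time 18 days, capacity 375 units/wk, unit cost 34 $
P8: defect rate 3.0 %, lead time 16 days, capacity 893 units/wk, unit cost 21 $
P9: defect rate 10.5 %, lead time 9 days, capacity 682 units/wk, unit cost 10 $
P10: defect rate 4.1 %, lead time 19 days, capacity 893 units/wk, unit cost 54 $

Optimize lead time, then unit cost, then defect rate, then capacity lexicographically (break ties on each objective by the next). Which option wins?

First minimize lead time: best is 7, kept {P2, P5}.
Then minimize unit cost: best is 9, kept {P2}.

P2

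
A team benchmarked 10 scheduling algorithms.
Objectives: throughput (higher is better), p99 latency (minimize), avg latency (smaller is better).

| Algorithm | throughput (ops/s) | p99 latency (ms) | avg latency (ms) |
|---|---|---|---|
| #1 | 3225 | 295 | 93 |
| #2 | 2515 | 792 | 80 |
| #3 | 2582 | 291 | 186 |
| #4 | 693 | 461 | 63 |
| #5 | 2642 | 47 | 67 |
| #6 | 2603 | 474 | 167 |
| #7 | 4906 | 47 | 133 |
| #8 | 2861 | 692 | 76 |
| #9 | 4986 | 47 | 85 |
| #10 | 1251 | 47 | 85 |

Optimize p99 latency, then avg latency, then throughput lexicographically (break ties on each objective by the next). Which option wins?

#5

First minimize p99 latency: best is 47, kept {#5, #7, #9, #10}.
Then minimize avg latency: best is 67, kept {#5}.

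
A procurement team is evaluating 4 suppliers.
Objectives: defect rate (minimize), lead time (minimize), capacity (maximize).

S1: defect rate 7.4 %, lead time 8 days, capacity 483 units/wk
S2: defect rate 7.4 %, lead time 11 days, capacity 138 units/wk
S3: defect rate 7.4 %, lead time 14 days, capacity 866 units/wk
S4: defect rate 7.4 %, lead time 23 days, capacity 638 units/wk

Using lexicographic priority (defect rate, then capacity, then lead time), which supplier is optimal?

S3

First minimize defect rate: best is 7.4, kept {S1, S2, S3, S4}.
Then maximize capacity: best is 866, kept {S3}.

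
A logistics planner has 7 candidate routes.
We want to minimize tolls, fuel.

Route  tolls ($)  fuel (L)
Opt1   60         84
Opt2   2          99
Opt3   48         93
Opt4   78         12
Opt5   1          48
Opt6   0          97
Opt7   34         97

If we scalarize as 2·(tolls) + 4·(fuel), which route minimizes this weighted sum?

Opt5

Opt1: 2·60 + 4·84 = 456
Opt2: 2·2 + 4·99 = 400
Opt3: 2·48 + 4·93 = 468
Opt4: 2·78 + 4·12 = 204
Opt5: 2·1 + 4·48 = 194
Opt6: 2·0 + 4·97 = 388
Opt7: 2·34 + 4·97 = 456
Lowest: Opt5 at 194.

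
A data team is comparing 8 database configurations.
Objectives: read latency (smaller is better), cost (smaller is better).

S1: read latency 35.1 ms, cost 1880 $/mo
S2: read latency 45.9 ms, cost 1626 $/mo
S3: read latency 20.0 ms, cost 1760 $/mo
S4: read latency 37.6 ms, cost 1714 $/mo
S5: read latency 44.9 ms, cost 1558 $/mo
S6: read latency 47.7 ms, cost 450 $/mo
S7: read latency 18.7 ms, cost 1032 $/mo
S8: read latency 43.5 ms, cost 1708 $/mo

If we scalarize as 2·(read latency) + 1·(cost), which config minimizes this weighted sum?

S6

S1: 2·35.1 + 1·1880 = 1950.2
S2: 2·45.9 + 1·1626 = 1717.8
S3: 2·20.0 + 1·1760 = 1800.0
S4: 2·37.6 + 1·1714 = 1789.2
S5: 2·44.9 + 1·1558 = 1647.8
S6: 2·47.7 + 1·450 = 545.4
S7: 2·18.7 + 1·1032 = 1069.4
S8: 2·43.5 + 1·1708 = 1795.0
Lowest: S6 at 545.4.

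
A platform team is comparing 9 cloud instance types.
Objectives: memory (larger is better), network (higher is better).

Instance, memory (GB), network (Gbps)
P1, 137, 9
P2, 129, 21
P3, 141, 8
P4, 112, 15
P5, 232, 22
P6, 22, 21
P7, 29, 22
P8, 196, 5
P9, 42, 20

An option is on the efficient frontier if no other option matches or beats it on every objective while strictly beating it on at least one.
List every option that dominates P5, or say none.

none

P1: worse on memory (137 vs 232).
P2: worse on memory (129 vs 232).
P3: worse on memory (141 vs 232).
P4: worse on memory (112 vs 232).
P6: worse on memory (22 vs 232).
P7: worse on memory (29 vs 232).
P8: worse on memory (196 vs 232).
P9: worse on memory (42 vs 232).
No option dominates P5.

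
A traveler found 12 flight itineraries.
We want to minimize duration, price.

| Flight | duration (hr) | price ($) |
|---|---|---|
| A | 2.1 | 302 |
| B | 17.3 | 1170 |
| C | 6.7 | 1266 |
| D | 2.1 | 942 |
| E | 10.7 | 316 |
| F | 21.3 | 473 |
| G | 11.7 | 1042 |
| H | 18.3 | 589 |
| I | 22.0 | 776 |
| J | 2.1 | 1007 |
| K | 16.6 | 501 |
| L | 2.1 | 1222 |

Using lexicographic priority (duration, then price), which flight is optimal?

First minimize duration: best is 2.1, kept {A, D, J, L}.
Then minimize price: best is 302, kept {A}.

A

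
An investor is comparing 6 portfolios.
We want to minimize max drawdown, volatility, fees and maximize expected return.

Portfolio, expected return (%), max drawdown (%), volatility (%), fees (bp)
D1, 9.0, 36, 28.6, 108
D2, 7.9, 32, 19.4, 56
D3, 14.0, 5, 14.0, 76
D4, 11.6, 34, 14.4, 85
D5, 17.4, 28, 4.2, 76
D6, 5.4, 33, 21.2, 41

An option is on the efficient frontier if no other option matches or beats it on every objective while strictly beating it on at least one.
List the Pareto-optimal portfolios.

D2, D3, D5, D6

D1: dominated by D3 (expected return 14.0≥9.0, max drawdown 5≤36, volatility 14.0≤28.6, fees 76≤108).
D2: not dominated.
D3: not dominated (best max drawdown).
D4: dominated by D3 (expected return 14.0≥11.6, max drawdown 5≤34, volatility 14.0≤14.4, fees 76≤85).
D5: not dominated (best expected return).
D6: not dominated (best fees).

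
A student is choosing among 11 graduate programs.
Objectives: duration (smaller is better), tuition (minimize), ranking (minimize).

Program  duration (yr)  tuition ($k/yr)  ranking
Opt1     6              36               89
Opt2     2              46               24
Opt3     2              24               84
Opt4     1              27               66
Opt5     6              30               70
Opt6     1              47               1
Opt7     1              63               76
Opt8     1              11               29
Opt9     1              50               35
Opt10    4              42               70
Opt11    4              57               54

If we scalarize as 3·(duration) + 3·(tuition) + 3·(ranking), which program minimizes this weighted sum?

Opt8

Opt1: 3·6 + 3·36 + 3·89 = 393
Opt2: 3·2 + 3·46 + 3·24 = 216
Opt3: 3·2 + 3·24 + 3·84 = 330
Opt4: 3·1 + 3·27 + 3·66 = 282
Opt5: 3·6 + 3·30 + 3·70 = 318
Opt6: 3·1 + 3·47 + 3·1 = 147
Opt7: 3·1 + 3·63 + 3·76 = 420
Opt8: 3·1 + 3·11 + 3·29 = 123
Opt9: 3·1 + 3·50 + 3·35 = 258
Opt10: 3·4 + 3·42 + 3·70 = 348
Opt11: 3·4 + 3·57 + 3·54 = 345
Lowest: Opt8 at 123.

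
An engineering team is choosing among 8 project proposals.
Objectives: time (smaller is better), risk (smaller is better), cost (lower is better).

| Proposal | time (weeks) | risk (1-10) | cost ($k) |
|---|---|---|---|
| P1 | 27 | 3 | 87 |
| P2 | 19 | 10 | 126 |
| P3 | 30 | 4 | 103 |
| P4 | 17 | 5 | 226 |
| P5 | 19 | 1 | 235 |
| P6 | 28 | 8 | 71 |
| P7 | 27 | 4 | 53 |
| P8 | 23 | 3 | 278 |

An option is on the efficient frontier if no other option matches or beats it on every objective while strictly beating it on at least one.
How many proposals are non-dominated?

P1: not dominated.
P2: not dominated.
P3: dominated by P1 (time 27≤30, risk 3≤4, cost 87≤103).
P4: not dominated (best time).
P5: not dominated (best risk).
P6: dominated by P7 (time 27≤28, risk 4≤8, cost 53≤71).
P7: not dominated (best cost).
P8: dominated by P5 (time 19≤23, risk 1≤3, cost 235≤278).
Pareto-optimal: P1, P2, P4, P5, P7 → 5.

5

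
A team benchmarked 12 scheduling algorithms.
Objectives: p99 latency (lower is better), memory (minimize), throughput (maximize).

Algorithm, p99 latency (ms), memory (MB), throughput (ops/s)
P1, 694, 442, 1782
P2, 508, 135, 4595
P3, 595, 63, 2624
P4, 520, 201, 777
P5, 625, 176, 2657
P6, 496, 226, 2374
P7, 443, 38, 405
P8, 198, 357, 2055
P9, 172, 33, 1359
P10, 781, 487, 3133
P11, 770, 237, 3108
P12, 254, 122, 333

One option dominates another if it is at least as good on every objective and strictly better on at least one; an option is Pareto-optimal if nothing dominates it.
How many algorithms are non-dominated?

5

P1: dominated by P2 (p99 latency 508≤694, memory 135≤442, throughput 4595≥1782).
P2: not dominated (best throughput).
P3: not dominated.
P4: dominated by P2 (p99 latency 508≤520, memory 135≤201, throughput 4595≥777).
P5: dominated by P2 (p99 latency 508≤625, memory 135≤176, throughput 4595≥2657).
P6: not dominated.
P7: dominated by P9 (p99 latency 172≤443, memory 33≤38, throughput 1359≥405).
P8: not dominated.
P9: not dominated (best p99 latency).
P10: dominated by P2 (p99 latency 508≤781, memory 135≤487, throughput 4595≥3133).
P11: dominated by P2 (p99 latency 508≤770, memory 135≤237, throughput 4595≥3108).
P12: dominated by P9 (p99 latency 172≤254, memory 33≤122, throughput 1359≥333).
Pareto-optimal: P2, P3, P6, P8, P9 → 5.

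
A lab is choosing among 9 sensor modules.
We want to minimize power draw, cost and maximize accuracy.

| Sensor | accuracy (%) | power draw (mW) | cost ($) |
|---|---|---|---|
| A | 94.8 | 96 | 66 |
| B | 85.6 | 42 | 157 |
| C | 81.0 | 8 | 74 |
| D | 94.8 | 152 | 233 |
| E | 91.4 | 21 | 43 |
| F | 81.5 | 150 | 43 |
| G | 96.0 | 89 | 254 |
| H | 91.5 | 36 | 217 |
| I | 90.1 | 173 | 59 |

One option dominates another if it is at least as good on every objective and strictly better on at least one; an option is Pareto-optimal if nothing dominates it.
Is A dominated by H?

H vs A: H is worse on accuracy (91.5 vs 94.8), so it does not dominate A.

No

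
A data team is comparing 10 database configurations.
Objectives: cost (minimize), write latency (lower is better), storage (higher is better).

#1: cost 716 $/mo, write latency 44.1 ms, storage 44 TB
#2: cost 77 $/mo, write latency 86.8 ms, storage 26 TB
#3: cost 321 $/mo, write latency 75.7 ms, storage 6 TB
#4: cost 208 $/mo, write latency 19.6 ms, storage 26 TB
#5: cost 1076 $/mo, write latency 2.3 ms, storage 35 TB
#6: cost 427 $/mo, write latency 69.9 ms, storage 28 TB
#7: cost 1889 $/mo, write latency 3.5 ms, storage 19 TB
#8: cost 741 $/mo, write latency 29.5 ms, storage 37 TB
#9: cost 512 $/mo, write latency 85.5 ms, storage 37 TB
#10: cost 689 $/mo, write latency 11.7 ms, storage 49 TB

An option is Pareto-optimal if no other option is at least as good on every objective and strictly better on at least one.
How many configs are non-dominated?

#1: dominated by #10 (cost 689≤716, write latency 11.7≤44.1, storage 49≥44).
#2: not dominated (best cost).
#3: dominated by #4 (cost 208≤321, write latency 19.6≤75.7, storage 26≥6).
#4: not dominated.
#5: not dominated (best write latency).
#6: not dominated.
#7: dominated by #5 (cost 1076≤1889, write latency 2.3≤3.5, storage 35≥19).
#8: dominated by #10 (cost 689≤741, write latency 11.7≤29.5, storage 49≥37).
#9: not dominated.
#10: not dominated (best storage).
Pareto-optimal: #2, #4, #5, #6, #9, #10 → 6.

6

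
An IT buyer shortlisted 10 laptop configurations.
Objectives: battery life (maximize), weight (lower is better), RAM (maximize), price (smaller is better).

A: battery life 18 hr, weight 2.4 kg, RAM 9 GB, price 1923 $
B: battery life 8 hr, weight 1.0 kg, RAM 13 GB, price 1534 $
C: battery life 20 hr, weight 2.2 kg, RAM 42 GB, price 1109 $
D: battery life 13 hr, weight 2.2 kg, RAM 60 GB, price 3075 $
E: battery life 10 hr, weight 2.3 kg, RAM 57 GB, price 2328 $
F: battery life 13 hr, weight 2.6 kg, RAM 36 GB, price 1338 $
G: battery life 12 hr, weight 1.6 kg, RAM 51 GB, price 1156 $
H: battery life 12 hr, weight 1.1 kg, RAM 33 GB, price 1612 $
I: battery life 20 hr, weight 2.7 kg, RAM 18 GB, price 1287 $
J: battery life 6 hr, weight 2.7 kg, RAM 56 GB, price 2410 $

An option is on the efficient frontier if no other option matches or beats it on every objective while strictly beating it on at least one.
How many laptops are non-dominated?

6

A: dominated by C (battery life 20≥18, weight 2.2≤2.4, RAM 42≥9, price 1109≤1923).
B: not dominated (best weight).
C: not dominated (best price).
D: not dominated (best RAM).
E: not dominated.
F: dominated by C (battery life 20≥13, weight 2.2≤2.6, RAM 42≥36, price 1109≤1338).
G: not dominated.
H: not dominated.
I: dominated by C (battery life 20≥20, weight 2.2≤2.7, RAM 42≥18, price 1109≤1287).
J: dominated by E (battery life 10≥6, weight 2.3≤2.7, RAM 57≥56, price 2328≤2410).
Pareto-optimal: B, C, D, E, G, H → 6.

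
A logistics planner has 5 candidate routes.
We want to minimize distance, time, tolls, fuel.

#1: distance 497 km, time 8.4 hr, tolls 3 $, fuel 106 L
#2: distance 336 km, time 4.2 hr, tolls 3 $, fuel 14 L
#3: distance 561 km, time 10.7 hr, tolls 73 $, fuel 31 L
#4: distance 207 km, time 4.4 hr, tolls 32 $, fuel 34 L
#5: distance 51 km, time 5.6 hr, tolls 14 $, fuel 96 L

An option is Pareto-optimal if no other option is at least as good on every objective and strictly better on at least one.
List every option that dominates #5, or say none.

none

#1: worse on distance (497 vs 51).
#2: worse on distance (336 vs 51).
#3: worse on distance (561 vs 51).
#4: worse on distance (207 vs 51).
No option dominates #5.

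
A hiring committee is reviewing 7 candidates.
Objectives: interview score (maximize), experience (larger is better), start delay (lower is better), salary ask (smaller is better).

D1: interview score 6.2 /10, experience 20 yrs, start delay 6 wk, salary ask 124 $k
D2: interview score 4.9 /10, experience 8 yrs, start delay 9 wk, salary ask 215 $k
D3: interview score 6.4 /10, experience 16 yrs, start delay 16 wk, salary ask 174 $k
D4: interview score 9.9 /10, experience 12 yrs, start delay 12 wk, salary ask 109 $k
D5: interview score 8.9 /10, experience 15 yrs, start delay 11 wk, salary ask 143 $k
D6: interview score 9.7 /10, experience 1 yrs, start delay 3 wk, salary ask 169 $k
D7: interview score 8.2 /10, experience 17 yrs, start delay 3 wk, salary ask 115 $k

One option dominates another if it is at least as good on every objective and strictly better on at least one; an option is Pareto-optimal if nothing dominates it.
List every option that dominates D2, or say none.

D1: interview score 6.2≥4.9, experience 20≥8, start delay 6≤9, salary ask 124≤215 — dominates D2.
D7: interview score 8.2≥4.9, experience 17≥8, start delay 3≤9, salary ask 115≤215 — dominates D2.
Others (D3, D4, D5, D6) are each worse than D2 on at least one objective.

D1, D7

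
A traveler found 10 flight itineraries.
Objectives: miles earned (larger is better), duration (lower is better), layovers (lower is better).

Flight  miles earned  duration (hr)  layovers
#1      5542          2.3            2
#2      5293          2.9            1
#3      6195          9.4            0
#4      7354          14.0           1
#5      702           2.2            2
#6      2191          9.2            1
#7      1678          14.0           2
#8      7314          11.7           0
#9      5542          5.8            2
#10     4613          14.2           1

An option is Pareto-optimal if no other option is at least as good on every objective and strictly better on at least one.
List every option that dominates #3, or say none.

none

#1: worse on miles earned (5542 vs 6195).
#2: worse on miles earned (5293 vs 6195).
#4: worse on duration (14.0 vs 9.4).
#5: worse on miles earned (702 vs 6195).
#6: worse on miles earned (2191 vs 6195).
#7: worse on miles earned (1678 vs 6195).
#8: worse on duration (11.7 vs 9.4).
#9: worse on miles earned (5542 vs 6195).
#10: worse on miles earned (4613 vs 6195).
No option dominates #3.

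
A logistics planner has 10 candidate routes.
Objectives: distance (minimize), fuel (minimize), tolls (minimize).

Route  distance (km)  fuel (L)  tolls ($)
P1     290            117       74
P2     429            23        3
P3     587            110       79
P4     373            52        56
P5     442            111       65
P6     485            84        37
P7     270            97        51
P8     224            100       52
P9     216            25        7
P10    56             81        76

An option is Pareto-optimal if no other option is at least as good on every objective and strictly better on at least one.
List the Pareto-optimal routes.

P2, P9, P10

P1: dominated by P7 (distance 270≤290, fuel 97≤117, tolls 51≤74).
P2: not dominated (best fuel).
P3: dominated by P2 (distance 429≤587, fuel 23≤110, tolls 3≤79).
P4: dominated by P9 (distance 216≤373, fuel 25≤52, tolls 7≤56).
P5: dominated by P2 (distance 429≤442, fuel 23≤111, tolls 3≤65).
P6: dominated by P2 (distance 429≤485, fuel 23≤84, tolls 3≤37).
P7: dominated by P9 (distance 216≤270, fuel 25≤97, tolls 7≤51).
P8: dominated by P9 (distance 216≤224, fuel 25≤100, tolls 7≤52).
P9: not dominated.
P10: not dominated (best distance).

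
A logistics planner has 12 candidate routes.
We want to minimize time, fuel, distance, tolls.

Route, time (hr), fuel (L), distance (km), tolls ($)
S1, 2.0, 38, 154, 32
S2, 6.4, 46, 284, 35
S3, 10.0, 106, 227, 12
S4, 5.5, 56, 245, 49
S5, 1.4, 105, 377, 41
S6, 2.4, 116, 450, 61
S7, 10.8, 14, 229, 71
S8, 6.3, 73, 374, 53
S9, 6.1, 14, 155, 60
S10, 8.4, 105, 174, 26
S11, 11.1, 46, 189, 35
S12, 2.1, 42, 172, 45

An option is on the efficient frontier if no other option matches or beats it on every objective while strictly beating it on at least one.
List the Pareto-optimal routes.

S1: not dominated (best distance).
S2: dominated by S1 (time 2.0≤6.4, fuel 38≤46, distance 154≤284, tolls 32≤35).
S3: not dominated (best tolls).
S4: dominated by S1 (time 2.0≤5.5, fuel 38≤56, distance 154≤245, tolls 32≤49).
S5: not dominated (best time).
S6: dominated by S1 (time 2.0≤2.4, fuel 38≤116, distance 154≤450, tolls 32≤61).
S7: dominated by S9 (time 6.1≤10.8, fuel 14≤14, distance 155≤229, tolls 60≤71).
S8: dominated by S1 (time 2.0≤6.3, fuel 38≤73, distance 154≤374, tolls 32≤53).
S9: not dominated.
S10: not dominated.
S11: dominated by S1 (time 2.0≤11.1, fuel 38≤46, distance 154≤189, tolls 32≤35).
S12: dominated by S1 (time 2.0≤2.1, fuel 38≤42, distance 154≤172, tolls 32≤45).

S1, S3, S5, S9, S10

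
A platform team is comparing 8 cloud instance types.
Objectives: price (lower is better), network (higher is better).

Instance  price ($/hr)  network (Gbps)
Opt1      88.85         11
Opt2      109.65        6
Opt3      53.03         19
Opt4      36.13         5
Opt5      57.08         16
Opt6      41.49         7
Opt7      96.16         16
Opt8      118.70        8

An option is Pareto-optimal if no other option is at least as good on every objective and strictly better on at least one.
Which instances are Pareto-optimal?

Opt3, Opt4, Opt6

Opt1: dominated by Opt3 (price 53.03≤88.85, network 19≥11).
Opt2: dominated by Opt1 (price 88.85≤109.65, network 11≥6).
Opt3: not dominated (best network).
Opt4: not dominated (best price).
Opt5: dominated by Opt3 (price 53.03≤57.08, network 19≥16).
Opt6: not dominated.
Opt7: dominated by Opt3 (price 53.03≤96.16, network 19≥16).
Opt8: dominated by Opt1 (price 88.85≤118.70, network 11≥8).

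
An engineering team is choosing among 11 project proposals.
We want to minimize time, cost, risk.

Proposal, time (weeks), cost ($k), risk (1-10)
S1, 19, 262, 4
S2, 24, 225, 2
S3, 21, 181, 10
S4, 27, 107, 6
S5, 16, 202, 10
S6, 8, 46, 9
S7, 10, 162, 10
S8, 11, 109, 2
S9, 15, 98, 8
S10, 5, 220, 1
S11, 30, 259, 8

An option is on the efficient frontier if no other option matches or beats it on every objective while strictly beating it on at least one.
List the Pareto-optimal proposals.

S4, S6, S8, S9, S10

S1: dominated by S8 (time 11≤19, cost 109≤262, risk 2≤4).
S2: dominated by S8 (time 11≤24, cost 109≤225, risk 2≤2).
S3: dominated by S6 (time 8≤21, cost 46≤181, risk 9≤10).
S4: not dominated.
S5: dominated by S6 (time 8≤16, cost 46≤202, risk 9≤10).
S6: not dominated (best cost).
S7: dominated by S6 (time 8≤10, cost 46≤162, risk 9≤10).
S8: not dominated.
S9: not dominated.
S10: not dominated (best time).
S11: dominated by S2 (time 24≤30, cost 225≤259, risk 2≤8).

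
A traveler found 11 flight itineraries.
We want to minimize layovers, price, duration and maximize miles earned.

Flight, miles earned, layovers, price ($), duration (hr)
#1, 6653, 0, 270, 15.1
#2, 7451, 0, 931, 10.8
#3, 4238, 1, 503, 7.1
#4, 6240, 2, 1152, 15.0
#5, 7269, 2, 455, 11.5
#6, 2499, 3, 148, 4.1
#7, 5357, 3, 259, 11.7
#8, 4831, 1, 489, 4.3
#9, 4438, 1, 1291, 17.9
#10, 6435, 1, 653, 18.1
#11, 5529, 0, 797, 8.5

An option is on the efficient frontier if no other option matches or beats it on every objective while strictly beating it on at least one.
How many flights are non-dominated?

7

#1: not dominated.
#2: not dominated (best miles earned).
#3: dominated by #8 (miles earned 4831≥4238, layovers 1≤1, price 489≤503, duration 4.3≤7.1).
#4: dominated by #2 (miles earned 7451≥6240, layovers 0≤2, price 931≤1152, duration 10.8≤15.0).
#5: not dominated.
#6: not dominated (best price).
#7: not dominated.
#8: not dominated.
#9: dominated by #1 (miles earned 6653≥4438, layovers 0≤1, price 270≤1291, duration 15.1≤17.9).
#10: dominated by #1 (miles earned 6653≥6435, layovers 0≤1, price 270≤653, duration 15.1≤18.1).
#11: not dominated.
Pareto-optimal: #1, #2, #5, #6, #7, #8, #11 → 7.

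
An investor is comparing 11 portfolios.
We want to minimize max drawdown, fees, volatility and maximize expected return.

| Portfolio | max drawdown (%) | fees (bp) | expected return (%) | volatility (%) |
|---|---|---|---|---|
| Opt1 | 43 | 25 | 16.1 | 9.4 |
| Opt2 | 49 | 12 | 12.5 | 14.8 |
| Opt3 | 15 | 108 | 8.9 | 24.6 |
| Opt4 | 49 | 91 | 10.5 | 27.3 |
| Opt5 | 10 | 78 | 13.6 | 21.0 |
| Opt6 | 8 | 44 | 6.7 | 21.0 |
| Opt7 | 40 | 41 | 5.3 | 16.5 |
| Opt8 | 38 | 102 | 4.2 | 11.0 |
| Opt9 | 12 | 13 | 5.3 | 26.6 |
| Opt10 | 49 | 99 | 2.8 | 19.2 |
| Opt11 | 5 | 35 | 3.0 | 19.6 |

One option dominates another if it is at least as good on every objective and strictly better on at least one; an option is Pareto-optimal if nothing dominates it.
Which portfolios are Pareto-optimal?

Opt1, Opt2, Opt5, Opt6, Opt7, Opt8, Opt9, Opt11

Opt1: not dominated (best expected return).
Opt2: not dominated (best fees).
Opt3: dominated by Opt5 (max drawdown 10≤15, fees 78≤108, expected return 13.6≥8.9, volatility 21.0≤24.6).
Opt4: dominated by Opt1 (max drawdown 43≤49, fees 25≤91, expected return 16.1≥10.5, volatility 9.4≤27.3).
Opt5: not dominated.
Opt6: not dominated.
Opt7: not dominated.
Opt8: not dominated.
Opt9: not dominated.
Opt10: dominated by Opt1 (max drawdown 43≤49, fees 25≤99, expected return 16.1≥2.8, volatility 9.4≤19.2).
Opt11: not dominated (best max drawdown).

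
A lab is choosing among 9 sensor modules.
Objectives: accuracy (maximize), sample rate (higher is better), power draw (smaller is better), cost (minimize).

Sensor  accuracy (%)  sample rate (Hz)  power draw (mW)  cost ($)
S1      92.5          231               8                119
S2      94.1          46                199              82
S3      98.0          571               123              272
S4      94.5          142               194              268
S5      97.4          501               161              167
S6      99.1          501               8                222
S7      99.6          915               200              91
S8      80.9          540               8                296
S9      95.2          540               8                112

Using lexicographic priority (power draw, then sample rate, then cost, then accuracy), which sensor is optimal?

First minimize power draw: best is 8, kept {S1, S6, S8, S9}.
Then maximize sample rate: best is 540, kept {S8, S9}.
Then minimize cost: best is 112, kept {S9}.

S9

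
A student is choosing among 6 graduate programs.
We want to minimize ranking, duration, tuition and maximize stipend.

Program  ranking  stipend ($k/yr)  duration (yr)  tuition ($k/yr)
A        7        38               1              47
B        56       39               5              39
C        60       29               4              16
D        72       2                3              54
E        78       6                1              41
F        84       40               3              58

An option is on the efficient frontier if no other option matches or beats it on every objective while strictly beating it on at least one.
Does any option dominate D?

A vs D: ranking 7≤72, stipend 38≥2, duration 1≤3, tuition 47≤54 — A is at least as good on every objective and strictly better on at least one, so A dominates D.

Yes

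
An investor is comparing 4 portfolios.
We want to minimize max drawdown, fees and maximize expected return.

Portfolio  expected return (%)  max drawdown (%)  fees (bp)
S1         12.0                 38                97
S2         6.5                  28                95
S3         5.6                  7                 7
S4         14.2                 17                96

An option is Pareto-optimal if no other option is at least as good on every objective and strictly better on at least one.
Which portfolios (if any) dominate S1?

S4

S4: expected return 14.2≥12.0, max drawdown 17≤38, fees 96≤97 — dominates S1.
Others (S2, S3) are each worse than S1 on at least one objective.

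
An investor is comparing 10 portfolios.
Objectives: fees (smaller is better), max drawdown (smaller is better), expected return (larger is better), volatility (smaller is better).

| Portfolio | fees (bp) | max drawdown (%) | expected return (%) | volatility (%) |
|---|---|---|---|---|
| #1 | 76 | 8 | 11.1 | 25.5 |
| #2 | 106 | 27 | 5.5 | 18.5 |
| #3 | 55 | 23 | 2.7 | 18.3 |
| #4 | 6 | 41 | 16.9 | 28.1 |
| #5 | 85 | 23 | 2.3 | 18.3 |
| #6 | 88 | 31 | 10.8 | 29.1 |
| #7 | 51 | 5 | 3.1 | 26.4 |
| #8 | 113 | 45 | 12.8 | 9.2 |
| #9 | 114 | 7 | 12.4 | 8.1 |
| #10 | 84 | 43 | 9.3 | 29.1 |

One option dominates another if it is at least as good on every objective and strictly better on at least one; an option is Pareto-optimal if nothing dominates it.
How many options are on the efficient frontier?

7

#1: not dominated.
#2: not dominated.
#3: not dominated.
#4: not dominated (best fees).
#5: dominated by #3 (fees 55≤85, max drawdown 23≤23, expected return 2.7≥2.3, volatility 18.3≤18.3).
#6: dominated by #1 (fees 76≤88, max drawdown 8≤31, expected return 11.1≥10.8, volatility 25.5≤29.1).
#7: not dominated (best max drawdown).
#8: not dominated.
#9: not dominated (best volatility).
#10: dominated by #1 (fees 76≤84, max drawdown 8≤43, expected return 11.1≥9.3, volatility 25.5≤29.1).
Pareto-optimal: #1, #2, #3, #4, #7, #8, #9 → 7.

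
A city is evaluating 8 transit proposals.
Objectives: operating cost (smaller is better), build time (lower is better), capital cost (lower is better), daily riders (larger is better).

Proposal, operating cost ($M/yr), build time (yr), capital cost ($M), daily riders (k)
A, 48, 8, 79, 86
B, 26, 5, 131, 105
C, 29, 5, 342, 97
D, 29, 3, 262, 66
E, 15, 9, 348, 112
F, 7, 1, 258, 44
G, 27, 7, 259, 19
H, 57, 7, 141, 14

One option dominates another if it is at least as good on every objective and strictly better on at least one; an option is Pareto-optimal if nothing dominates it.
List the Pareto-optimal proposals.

A, B, D, E, F

A: not dominated (best capital cost).
B: not dominated.
C: dominated by B (operating cost 26≤29, build time 5≤5, capital cost 131≤342, daily riders 105≥97).
D: not dominated.
E: not dominated (best daily riders).
F: not dominated (best operating cost).
G: dominated by B (operating cost 26≤27, build time 5≤7, capital cost 131≤259, daily riders 105≥19).
H: dominated by B (operating cost 26≤57, build time 5≤7, capital cost 131≤141, daily riders 105≥14).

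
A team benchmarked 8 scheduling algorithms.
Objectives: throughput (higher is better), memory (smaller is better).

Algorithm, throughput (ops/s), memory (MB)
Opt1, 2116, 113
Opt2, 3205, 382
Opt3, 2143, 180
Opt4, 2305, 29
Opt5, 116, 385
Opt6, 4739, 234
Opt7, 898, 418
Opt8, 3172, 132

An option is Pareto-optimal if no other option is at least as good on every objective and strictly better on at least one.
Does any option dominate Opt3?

Yes

Opt4 vs Opt3: throughput 2305≥2143, memory 29≤180 — Opt4 is at least as good on every objective and strictly better on at least one, so Opt4 dominates Opt3.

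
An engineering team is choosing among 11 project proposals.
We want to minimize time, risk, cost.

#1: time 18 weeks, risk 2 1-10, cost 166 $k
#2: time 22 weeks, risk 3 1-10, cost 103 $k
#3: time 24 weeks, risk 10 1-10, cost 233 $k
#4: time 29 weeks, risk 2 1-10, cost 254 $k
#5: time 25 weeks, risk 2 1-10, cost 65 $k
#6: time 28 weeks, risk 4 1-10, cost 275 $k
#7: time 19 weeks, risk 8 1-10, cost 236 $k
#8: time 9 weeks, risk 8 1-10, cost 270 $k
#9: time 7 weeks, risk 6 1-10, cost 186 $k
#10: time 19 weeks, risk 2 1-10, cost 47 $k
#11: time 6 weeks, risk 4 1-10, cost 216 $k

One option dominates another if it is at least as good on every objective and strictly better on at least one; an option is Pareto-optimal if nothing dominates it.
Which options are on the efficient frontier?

#1, #9, #10, #11

#1: not dominated.
#2: dominated by #10 (time 19≤22, risk 2≤3, cost 47≤103).
#3: dominated by #1 (time 18≤24, risk 2≤10, cost 166≤233).
#4: dominated by #1 (time 18≤29, risk 2≤2, cost 166≤254).
#5: dominated by #10 (time 19≤25, risk 2≤2, cost 47≤65).
#6: dominated by #1 (time 18≤28, risk 2≤4, cost 166≤275).
#7: dominated by #1 (time 18≤19, risk 2≤8, cost 166≤236).
#8: dominated by #9 (time 7≤9, risk 6≤8, cost 186≤270).
#9: not dominated.
#10: not dominated (best cost).
#11: not dominated (best time).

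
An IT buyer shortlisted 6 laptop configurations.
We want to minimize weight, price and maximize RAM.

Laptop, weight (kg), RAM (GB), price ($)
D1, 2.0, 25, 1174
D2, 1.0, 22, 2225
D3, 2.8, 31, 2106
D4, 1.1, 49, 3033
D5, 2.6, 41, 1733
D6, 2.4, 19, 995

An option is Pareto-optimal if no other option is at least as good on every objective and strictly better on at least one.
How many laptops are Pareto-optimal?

5

D1: not dominated.
D2: not dominated (best weight).
D3: dominated by D5 (weight 2.6≤2.8, RAM 41≥31, price 1733≤2106).
D4: not dominated (best RAM).
D5: not dominated.
D6: not dominated (best price).
Pareto-optimal: D1, D2, D4, D5, D6 → 5.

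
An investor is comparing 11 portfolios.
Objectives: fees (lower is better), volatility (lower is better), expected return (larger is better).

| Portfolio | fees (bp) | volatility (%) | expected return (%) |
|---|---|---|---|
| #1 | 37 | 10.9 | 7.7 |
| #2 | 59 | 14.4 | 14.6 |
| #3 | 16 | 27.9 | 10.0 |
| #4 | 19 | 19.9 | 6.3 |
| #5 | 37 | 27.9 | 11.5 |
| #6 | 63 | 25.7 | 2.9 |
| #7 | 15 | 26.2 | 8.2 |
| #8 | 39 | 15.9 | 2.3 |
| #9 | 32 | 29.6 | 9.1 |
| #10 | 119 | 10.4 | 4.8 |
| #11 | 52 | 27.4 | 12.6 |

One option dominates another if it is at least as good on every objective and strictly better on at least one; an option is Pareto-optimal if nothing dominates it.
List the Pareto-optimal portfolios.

#1, #2, #3, #4, #5, #7, #10, #11

#1: not dominated.
#2: not dominated (best expected return).
#3: not dominated.
#4: not dominated.
#5: not dominated.
#6: dominated by #1 (fees 37≤63, volatility 10.9≤25.7, expected return 7.7≥2.9).
#7: not dominated (best fees).
#8: dominated by #1 (fees 37≤39, volatility 10.9≤15.9, expected return 7.7≥2.3).
#9: dominated by #3 (fees 16≤32, volatility 27.9≤29.6, expected return 10.0≥9.1).
#10: not dominated (best volatility).
#11: not dominated.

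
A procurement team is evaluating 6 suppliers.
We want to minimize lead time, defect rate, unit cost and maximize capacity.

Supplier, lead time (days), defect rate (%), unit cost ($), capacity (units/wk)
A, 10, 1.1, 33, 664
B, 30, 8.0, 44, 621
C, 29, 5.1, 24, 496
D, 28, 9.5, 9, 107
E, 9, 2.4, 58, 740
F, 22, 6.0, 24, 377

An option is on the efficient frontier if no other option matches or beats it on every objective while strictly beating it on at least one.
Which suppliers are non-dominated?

A: not dominated (best defect rate).
B: dominated by A (lead time 10≤30, defect rate 1.1≤8.0, unit cost 33≤44, capacity 664≥621).
C: not dominated.
D: not dominated (best unit cost).
E: not dominated (best lead time).
F: not dominated.

A, C, D, E, F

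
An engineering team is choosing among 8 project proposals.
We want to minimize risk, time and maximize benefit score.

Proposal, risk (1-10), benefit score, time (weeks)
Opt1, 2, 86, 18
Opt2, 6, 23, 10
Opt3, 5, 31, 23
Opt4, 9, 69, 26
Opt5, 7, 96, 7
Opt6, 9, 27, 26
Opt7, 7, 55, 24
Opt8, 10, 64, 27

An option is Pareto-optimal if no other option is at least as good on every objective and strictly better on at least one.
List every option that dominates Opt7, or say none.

Opt1: risk 2≤7, benefit score 86≥55, time 18≤24 — dominates Opt7.
Opt5: risk 7≤7, benefit score 96≥55, time 7≤24 — dominates Opt7.
Others (Opt2, Opt3, Opt4, Opt6, Opt8) are each worse than Opt7 on at least one objective.

Opt1, Opt5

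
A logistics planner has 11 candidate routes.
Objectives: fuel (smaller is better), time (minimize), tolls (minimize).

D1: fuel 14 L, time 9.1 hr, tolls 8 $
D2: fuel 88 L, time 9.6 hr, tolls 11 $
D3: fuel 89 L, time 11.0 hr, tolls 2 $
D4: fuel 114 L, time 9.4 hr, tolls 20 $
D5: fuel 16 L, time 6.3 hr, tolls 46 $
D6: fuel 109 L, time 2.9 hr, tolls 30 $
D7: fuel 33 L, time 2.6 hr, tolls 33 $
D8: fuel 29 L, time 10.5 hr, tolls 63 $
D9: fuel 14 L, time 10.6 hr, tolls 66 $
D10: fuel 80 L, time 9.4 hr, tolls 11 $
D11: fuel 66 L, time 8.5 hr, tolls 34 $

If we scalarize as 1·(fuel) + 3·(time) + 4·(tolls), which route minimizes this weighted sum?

D1

D1: 1·14 + 3·9.1 + 4·8 = 73.3
D2: 1·88 + 3·9.6 + 4·11 = 160.8
D3: 1·89 + 3·11.0 + 4·2 = 130.0
D4: 1·114 + 3·9.4 + 4·20 = 222.2
D5: 1·16 + 3·6.3 + 4·46 = 218.9
D6: 1·109 + 3·2.9 + 4·30 = 237.7
D7: 1·33 + 3·2.6 + 4·33 = 172.8
D8: 1·29 + 3·10.5 + 4·63 = 312.5
D9: 1·14 + 3·10.6 + 4·66 = 309.8
D10: 1·80 + 3·9.4 + 4·11 = 152.2
D11: 1·66 + 3·8.5 + 4·34 = 227.5
Lowest: D1 at 73.3.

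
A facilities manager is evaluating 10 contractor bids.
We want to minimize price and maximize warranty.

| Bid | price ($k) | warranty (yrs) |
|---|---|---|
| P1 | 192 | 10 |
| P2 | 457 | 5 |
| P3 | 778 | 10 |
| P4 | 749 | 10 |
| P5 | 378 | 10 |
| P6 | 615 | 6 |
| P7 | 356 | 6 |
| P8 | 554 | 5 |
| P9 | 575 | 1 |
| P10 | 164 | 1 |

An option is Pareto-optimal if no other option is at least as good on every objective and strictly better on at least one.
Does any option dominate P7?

P1 vs P7: price 192≤356, warranty 10≥6 — P1 is at least as good on every objective and strictly better on at least one, so P1 dominates P7.

Yes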